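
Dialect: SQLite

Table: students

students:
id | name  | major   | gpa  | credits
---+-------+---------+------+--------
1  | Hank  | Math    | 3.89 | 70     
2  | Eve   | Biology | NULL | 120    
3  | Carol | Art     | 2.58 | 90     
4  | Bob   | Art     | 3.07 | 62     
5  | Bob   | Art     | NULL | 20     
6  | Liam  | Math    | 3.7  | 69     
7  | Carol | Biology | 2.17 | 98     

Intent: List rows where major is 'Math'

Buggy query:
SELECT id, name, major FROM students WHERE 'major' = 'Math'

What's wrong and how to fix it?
Bug: 'major' in single quotes is a string literal, not the column; the comparison is literal-vs-literal and never true

Fix: Reference the column as major without single quotes

Corrected query:
SELECT id, name, major FROM students WHERE major = 'Math'

Result:
id | name | major
---+------+------
1  | Hank | Math 
6  | Liam | Math 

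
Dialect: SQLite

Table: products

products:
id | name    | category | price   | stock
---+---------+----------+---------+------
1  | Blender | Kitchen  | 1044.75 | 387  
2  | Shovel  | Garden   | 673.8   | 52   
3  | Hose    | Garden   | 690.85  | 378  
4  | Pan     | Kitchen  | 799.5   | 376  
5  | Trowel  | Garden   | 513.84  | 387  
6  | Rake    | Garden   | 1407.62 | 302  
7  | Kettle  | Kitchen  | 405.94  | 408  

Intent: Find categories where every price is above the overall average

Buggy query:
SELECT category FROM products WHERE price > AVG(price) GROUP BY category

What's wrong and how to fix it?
Bug: WHERE evaluates per row before aggregation, so AVG() is unavailable

Fix: Compute the overall average in a scalar subquery and compare each group's MIN against it in HAVING

Corrected query:
SELECT category FROM products GROUP BY category HAVING MIN(price) > (SELECT AVG(price) FROM products)

Result:
(no rows)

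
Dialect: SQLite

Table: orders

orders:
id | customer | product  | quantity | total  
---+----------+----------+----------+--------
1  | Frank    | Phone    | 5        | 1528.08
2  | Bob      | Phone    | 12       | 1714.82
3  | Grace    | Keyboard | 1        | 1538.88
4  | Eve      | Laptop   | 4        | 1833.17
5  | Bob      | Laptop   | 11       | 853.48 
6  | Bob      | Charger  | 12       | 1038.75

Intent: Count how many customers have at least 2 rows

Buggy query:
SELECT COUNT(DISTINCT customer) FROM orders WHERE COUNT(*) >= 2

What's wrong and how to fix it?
Bug: WHERE filters individual rows, not groups, so a group-level COUNT is invalid there

Fix: Group first with HAVING COUNT(*) >= 2, then COUNT the resulting groups

Corrected query:
SELECT COUNT(*) FROM (SELECT customer FROM orders GROUP BY customer HAVING COUNT(*) >= 2)

Result:
COUNT(*)
--------
1       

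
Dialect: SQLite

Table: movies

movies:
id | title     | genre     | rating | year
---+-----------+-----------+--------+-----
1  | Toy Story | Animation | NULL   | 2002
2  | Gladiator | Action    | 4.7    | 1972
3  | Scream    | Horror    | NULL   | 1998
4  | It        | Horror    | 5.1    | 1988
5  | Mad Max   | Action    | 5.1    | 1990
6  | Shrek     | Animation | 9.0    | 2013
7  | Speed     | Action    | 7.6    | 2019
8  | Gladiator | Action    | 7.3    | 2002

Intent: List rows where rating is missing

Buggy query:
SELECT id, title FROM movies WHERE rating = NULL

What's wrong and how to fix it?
Bug: Comparing to NULL with '=' never matches; NULL = NULL is unknown, not true

Fix: Replace '= NULL' with 'IS NULL'

Corrected query:
SELECT id, title FROM movies WHERE rating IS NULL

Result:
id | title    
---+----------
1  | Toy Story
3  | Scream   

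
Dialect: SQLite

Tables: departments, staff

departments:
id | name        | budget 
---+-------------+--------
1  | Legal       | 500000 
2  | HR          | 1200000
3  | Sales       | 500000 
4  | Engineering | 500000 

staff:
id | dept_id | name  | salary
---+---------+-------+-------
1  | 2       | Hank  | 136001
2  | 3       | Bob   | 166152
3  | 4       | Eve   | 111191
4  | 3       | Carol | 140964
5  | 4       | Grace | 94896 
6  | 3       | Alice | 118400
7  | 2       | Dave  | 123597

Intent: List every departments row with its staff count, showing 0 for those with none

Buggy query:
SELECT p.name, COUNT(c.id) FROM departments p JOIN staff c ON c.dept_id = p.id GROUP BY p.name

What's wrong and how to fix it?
Bug: An inner join excludes parents with zero children

Fix: Use LEFT JOIN so parents without children still appear (COUNT(c.id) gives 0)

Corrected query:
SELECT p.name, COUNT(c.id) FROM departments p LEFT JOIN staff c ON c.dept_id = p.id GROUP BY p.name

Result:
name        | COUNT(c.id)
------------+------------
Engineering | 2          
HR          | 2          
Legal       | 0          
Sales       | 3          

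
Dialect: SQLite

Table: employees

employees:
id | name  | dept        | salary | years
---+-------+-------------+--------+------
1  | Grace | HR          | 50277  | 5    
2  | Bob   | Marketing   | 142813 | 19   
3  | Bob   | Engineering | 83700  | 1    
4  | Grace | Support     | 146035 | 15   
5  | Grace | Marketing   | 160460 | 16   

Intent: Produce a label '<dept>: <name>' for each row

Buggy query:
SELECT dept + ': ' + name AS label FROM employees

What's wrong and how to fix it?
Bug: '+' is numeric addition; on text columns SQLite converts them to 0 instead of concatenating

Fix: Replace + with || to concatenate text

Corrected query:
SELECT dept || ': ' || name AS label FROM employees

Result:
label           
----------------
HR: Grace       
Marketing: Bob  
Engineering: Bob
Support: Grace  
Marketing: Grace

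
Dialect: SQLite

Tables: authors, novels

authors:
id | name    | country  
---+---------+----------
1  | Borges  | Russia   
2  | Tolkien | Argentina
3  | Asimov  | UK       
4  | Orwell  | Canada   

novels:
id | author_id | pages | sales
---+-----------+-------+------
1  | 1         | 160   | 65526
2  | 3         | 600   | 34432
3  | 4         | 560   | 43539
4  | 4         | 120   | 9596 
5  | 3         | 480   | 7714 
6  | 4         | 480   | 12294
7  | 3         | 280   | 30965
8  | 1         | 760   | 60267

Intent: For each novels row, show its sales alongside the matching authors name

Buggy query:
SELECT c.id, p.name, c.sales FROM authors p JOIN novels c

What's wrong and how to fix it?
Bug: Missing join condition: each novels row is matched to all authors rows instead of just its own

Fix: Specify the join condition linking the foreign key to the parent id

Corrected query:
SELECT c.id, p.name, c.sales FROM authors p JOIN novels c ON c.author_id = p.id

Result:
id | name   | sales
---+--------+------
1  | Borges | 65526
2  | Asimov | 34432
3  | Orwell | 43539
4  | Orwell | 9596 
5  | Asimov | 7714 
6  | Orwell | 12294
7  | Asimov | 30965
8  | Borges | 60267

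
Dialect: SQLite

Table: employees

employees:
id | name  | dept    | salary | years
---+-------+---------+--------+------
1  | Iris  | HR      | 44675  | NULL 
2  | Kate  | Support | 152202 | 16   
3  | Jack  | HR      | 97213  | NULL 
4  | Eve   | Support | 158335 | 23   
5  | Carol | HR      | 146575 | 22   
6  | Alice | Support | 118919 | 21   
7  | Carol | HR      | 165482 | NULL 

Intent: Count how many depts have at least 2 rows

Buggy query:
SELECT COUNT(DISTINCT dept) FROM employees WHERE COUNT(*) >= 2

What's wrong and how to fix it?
Bug: COUNT(*) cannot appear in WHERE; the per-group count doesn't exist yet

Fix: Use a subquery that GROUPs and filters with HAVING, then count its rows

Corrected query:
SELECT COUNT(*) FROM (SELECT dept FROM employees GROUP BY dept HAVING COUNT(*) >= 2)

Result:
COUNT(*)
--------
2       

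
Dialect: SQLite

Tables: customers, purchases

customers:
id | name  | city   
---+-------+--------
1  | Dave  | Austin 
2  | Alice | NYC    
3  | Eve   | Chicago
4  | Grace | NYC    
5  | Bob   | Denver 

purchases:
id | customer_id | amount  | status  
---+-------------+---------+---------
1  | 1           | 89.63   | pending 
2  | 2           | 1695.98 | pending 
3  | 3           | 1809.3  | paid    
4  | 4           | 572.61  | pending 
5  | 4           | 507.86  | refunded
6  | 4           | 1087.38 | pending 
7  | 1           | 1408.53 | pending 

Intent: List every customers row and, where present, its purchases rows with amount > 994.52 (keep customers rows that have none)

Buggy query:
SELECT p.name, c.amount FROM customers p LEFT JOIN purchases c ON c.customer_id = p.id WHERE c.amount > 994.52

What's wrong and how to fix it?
Bug: A WHERE condition on the right-hand table after LEFT JOIN drops unmatched parents

Fix: Move the right-table condition into the ON clause so unmatched parents are kept

Corrected query:
SELECT p.name, c.amount FROM customers p LEFT JOIN purchases c ON c.customer_id = p.id AND c.amount > 994.52

Result:
name  | amount 
------+--------
Dave  | 1408.53
Alice | 1695.98
Eve   | 1809.3 
Grace | 1087.38
Bob   | NULL   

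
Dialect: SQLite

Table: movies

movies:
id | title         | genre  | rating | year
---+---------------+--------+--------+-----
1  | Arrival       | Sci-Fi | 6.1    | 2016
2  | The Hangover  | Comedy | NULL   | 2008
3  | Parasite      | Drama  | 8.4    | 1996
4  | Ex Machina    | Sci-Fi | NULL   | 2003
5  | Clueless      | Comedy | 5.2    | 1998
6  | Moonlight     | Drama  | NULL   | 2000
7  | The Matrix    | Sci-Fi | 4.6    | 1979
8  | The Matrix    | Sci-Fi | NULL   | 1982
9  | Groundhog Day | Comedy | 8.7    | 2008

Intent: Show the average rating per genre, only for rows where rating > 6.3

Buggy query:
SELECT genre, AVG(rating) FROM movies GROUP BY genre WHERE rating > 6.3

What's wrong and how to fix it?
Bug: WHERE cannot follow GROUP BY

Fix: Move the WHERE clause before GROUP BY

Corrected query:
SELECT genre, AVG(rating) FROM movies WHERE rating > 6.3 GROUP BY genre

Result:
genre  | AVG(rating)
-------+------------
Comedy | 8.7        
Drama  | 8.4        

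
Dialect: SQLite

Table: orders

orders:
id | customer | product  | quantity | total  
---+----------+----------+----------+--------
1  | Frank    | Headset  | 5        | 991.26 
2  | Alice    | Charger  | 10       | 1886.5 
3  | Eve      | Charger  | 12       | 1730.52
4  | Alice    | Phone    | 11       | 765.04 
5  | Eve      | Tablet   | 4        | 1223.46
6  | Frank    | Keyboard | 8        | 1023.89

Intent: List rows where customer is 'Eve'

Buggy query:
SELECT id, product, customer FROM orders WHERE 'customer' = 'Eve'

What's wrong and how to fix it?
Bug: Single quotes denote string literals in SQL; the column name is being compared as a constant string

Fix: Reference the column as customer without single quotes

Corrected query:
SELECT id, product, customer FROM orders WHERE customer = 'Eve'

Result:
id | product | customer
---+---------+---------
3  | Charger | Eve     
5  | Tablet  | Eve     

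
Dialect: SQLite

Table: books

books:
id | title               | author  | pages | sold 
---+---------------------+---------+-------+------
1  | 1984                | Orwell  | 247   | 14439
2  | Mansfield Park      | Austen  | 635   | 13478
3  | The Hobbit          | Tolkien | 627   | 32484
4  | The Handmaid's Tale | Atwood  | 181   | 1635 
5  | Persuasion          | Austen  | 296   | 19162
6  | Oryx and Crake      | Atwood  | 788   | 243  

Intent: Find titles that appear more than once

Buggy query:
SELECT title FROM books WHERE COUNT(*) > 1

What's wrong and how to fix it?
Bug: WHERE can't reference COUNT(*); aggregates are computed after WHERE

Fix: Group first, then use HAVING for the count condition

Corrected query:
SELECT title FROM books GROUP BY title HAVING COUNT(*) > 1

Result:
(no rows)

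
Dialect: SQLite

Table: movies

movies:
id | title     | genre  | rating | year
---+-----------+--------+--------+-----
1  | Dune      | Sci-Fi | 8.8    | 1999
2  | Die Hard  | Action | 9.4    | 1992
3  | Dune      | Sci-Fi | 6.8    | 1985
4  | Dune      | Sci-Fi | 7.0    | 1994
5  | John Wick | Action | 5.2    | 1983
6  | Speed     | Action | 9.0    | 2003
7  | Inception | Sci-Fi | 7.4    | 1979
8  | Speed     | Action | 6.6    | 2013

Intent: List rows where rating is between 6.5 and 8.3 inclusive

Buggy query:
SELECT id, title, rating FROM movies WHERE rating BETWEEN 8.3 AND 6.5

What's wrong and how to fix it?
Bug: The bounds are reversed; BETWEEN a AND b requires a <= b to match anything

Fix: Swap the bounds so the smaller value comes first

Corrected query:
SELECT id, title, rating FROM movies WHERE rating BETWEEN 6.5 AND 8.3

Result:
id | title     | rating
---+-----------+-------
3  | Dune      | 6.8   
4  | Dune      | 7     
7  | Inception | 7.4   
8  | Speed     | 6.6   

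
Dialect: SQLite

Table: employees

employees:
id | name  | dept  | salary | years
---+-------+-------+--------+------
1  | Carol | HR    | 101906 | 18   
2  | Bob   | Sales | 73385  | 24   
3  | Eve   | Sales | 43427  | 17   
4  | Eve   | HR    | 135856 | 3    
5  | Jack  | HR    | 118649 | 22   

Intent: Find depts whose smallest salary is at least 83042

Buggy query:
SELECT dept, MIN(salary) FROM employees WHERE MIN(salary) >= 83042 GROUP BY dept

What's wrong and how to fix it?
Bug: Aggregates like MIN are computed per group after WHERE runs

Fix: Replace WHERE with HAVING after the GROUP BY

Corrected query:
SELECT dept, MIN(salary) FROM employees GROUP BY dept HAVING MIN(salary) >= 83042

Result:
dept | MIN(salary)
-----+------------
HR   | 101906     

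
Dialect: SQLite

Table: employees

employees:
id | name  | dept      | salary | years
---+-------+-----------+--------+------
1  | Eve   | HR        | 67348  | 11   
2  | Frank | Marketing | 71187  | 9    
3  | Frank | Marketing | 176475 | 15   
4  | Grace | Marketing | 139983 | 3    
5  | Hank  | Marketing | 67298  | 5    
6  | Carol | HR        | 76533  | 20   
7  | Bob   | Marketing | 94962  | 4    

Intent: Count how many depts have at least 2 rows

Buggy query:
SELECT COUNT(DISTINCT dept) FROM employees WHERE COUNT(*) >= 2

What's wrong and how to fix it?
Bug: COUNT(*) cannot appear in WHERE; the per-group count doesn't exist yet

Fix: Use a subquery that GROUPs and filters with HAVING, then count its rows

Corrected query:
SELECT COUNT(*) FROM (SELECT dept FROM employees GROUP BY dept HAVING COUNT(*) >= 2)

Result:
COUNT(*)
--------
2       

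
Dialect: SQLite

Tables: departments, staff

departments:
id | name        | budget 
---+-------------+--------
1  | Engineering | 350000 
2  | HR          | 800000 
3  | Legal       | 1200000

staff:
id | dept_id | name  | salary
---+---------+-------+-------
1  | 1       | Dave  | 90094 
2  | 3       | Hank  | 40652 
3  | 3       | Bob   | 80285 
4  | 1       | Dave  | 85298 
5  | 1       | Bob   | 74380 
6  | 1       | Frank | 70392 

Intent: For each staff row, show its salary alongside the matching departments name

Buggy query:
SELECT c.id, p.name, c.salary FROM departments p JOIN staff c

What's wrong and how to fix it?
Bug: Missing join condition: each staff row is matched to all departments rows instead of just its own

Fix: Specify the join condition linking the foreign key to the parent id

Corrected query:
SELECT c.id, p.name, c.salary FROM departments p JOIN staff c ON c.dept_id = p.id

Result:
id | name        | salary
---+-------------+-------
1  | Engineering | 90094 
2  | Legal       | 40652 
3  | Legal       | 80285 
4  | Engineering | 85298 
5  | Engineering | 74380 
6  | Engineering | 70392 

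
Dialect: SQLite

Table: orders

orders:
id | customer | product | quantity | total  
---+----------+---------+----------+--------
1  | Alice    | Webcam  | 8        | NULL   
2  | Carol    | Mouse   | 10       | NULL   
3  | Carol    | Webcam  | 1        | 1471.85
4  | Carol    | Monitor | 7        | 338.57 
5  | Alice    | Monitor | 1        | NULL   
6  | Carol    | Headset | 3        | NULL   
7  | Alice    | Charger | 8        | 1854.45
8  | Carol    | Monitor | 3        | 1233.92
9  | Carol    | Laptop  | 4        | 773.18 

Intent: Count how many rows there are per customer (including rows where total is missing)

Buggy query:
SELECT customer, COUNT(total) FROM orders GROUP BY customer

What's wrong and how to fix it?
Bug: COUNT(column) counts non-NULL values only; rows with NULL total aren't counted

Fix: Replace COUNT(total) with COUNT(*)

Corrected query:
SELECT customer, COUNT(*) FROM orders GROUP BY customer

Result:
customer | COUNT(*)
---------+---------
Alice    | 3       
Carol    | 6       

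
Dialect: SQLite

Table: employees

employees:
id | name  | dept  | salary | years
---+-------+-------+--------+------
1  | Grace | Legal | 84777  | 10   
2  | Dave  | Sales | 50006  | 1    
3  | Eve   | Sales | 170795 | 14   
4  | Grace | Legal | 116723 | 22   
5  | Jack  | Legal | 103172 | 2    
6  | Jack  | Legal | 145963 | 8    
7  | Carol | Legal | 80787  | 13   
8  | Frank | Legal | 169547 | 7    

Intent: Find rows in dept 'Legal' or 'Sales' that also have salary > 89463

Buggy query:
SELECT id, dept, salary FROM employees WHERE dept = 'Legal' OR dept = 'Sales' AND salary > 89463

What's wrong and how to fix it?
Bug: Without parentheses, AND is evaluated before OR, so the salary filter only applies to the 'Sales' branch

Fix: Group the OR with parentheses (or use IN), then AND the threshold

Corrected query:
SELECT id, dept, salary FROM employees WHERE (dept = 'Legal' OR dept = 'Sales') AND salary > 89463

Result:
id | dept  | salary
---+-------+-------
3  | Sales | 170795
4  | Legal | 116723
5  | Legal | 103172
6  | Legal | 145963
8  | Legal | 169547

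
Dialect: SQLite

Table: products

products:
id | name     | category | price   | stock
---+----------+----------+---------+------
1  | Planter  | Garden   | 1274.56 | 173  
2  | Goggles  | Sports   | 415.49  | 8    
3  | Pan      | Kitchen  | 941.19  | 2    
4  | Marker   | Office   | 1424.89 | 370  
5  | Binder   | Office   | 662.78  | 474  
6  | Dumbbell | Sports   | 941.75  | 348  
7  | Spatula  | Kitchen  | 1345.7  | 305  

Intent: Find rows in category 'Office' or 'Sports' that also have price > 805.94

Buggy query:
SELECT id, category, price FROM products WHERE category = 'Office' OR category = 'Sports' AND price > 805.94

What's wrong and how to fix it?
Bug: Without parentheses, AND is evaluated before OR, so the price filter only applies to the 'Sports' branch

Fix: Add parentheses around the OR so the AND applies to both alternatives

Corrected query:
SELECT id, category, price FROM products WHERE (category = 'Office' OR category = 'Sports') AND price > 805.94

Result:
id | category | price  
---+----------+--------
4  | Office   | 1424.89
6  | Sports   | 941.75 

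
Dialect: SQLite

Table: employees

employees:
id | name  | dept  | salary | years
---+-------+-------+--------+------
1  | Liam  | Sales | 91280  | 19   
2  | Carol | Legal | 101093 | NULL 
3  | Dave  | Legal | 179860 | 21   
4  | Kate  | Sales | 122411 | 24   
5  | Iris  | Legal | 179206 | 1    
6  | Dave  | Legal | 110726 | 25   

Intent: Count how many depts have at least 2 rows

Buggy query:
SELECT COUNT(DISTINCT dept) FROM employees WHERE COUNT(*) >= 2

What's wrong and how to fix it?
Bug: WHERE filters individual rows, not groups, so a group-level COUNT is invalid there

Fix: Use a subquery that GROUPs and filters with HAVING, then count its rows

Corrected query:
SELECT COUNT(*) FROM (SELECT dept FROM employees GROUP BY dept HAVING COUNT(*) >= 2)

Result:
COUNT(*)
--------
2       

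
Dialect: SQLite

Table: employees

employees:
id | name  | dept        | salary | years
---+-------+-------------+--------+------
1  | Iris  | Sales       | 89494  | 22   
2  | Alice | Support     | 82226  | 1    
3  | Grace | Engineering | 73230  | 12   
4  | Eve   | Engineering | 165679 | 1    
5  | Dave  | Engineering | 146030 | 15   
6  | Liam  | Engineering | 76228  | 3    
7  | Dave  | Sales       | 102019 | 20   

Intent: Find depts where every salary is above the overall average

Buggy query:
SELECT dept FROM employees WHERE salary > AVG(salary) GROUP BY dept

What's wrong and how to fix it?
Bug: AVG() is an aggregate; it can't sit directly in WHERE

Fix: Use a subquery for AVG and a HAVING MIN(...) filter so the condition holds for every row in the group

Corrected query:
SELECT dept FROM employees GROUP BY dept HAVING MIN(salary) > (SELECT AVG(salary) FROM employees)

Result:
(no rows)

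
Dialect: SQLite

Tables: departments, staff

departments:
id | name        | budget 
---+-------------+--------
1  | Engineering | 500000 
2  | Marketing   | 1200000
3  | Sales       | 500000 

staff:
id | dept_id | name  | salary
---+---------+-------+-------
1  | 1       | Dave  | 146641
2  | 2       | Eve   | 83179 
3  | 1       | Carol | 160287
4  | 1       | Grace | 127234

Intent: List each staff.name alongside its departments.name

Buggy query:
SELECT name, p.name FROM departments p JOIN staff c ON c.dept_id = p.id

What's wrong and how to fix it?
Bug: 'name' exists in both joined tables, so the database can't tell which one is meant

Fix: Qualify the column with its table alias (c.name)

Corrected query:
SELECT c.name, p.name FROM departments p JOIN staff c ON c.dept_id = p.id

Result:
name  | name       
------+------------
Dave  | Engineering
Eve   | Marketing  
Carol | Engineering
Grace | Engineering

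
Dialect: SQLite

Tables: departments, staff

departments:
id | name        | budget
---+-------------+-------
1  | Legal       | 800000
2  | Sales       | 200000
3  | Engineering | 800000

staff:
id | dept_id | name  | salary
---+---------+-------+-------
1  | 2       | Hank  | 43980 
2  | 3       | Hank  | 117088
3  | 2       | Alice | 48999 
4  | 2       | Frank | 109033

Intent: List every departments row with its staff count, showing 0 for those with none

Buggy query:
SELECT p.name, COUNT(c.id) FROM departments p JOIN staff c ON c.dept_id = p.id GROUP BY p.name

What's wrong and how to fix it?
Bug: INNER JOIN drops departments rows that have no matching staff rows

Fix: Switch to LEFT JOIN to retain unmatched parent rows

Corrected query:
SELECT p.name, COUNT(c.id) FROM departments p LEFT JOIN staff c ON c.dept_id = p.id GROUP BY p.name

Result:
name        | COUNT(c.id)
------------+------------
Engineering | 1          
Legal       | 0          
Sales       | 3          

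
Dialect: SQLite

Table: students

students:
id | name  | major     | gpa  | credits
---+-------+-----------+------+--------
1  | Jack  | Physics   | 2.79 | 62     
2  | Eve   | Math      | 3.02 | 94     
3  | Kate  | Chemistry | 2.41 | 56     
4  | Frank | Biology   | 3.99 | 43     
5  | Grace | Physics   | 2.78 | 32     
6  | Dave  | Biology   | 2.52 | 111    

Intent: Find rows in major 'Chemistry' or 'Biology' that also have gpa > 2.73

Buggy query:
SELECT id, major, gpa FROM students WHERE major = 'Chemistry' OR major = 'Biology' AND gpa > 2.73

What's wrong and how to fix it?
Bug: AND binds tighter than OR, so this parses as major = 'Chemistry' OR (major = 'Biology' AND gpa > 2.73)

Fix: Add parentheses around the OR so the AND applies to both alternatives

Corrected query:
SELECT id, major, gpa FROM students WHERE (major = 'Chemistry' OR major = 'Biology') AND gpa > 2.73

Result:
id | major   | gpa 
---+---------+-----
4  | Biology | 3.99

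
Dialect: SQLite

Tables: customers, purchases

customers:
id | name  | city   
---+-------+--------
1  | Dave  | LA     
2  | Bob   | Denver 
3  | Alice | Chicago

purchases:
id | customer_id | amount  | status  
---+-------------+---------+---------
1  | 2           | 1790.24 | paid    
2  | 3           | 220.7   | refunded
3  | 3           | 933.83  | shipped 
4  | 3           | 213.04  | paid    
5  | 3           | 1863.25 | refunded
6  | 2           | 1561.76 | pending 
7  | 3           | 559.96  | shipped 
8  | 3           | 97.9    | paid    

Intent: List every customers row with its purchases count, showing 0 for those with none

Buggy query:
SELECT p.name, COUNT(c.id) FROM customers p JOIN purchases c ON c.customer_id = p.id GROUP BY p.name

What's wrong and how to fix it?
Bug: An inner join excludes parents with zero children

Fix: Switch to LEFT JOIN to retain unmatched parent rows

Corrected query:
SELECT p.name, COUNT(c.id) FROM customers p LEFT JOIN purchases c ON c.customer_id = p.id GROUP BY p.name

Result:
name  | COUNT(c.id)
------+------------
Alice | 6          
Bob   | 2          
Dave  | 0          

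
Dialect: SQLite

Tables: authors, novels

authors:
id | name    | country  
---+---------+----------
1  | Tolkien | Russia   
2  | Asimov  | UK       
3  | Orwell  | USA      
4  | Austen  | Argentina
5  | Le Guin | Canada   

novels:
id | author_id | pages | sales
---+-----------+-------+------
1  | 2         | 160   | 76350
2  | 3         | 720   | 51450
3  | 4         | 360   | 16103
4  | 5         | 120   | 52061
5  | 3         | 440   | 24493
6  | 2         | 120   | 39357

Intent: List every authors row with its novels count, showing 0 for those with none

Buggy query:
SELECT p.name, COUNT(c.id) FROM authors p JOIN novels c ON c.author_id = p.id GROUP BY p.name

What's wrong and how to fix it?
Bug: An inner join excludes parents with zero children

Fix: Switch to LEFT JOIN to retain unmatched parent rows

Corrected query:
SELECT p.name, COUNT(c.id) FROM authors p LEFT JOIN novels c ON c.author_id = p.id GROUP BY p.name

Result:
name    | COUNT(c.id)
--------+------------
Asimov  | 2          
Austen  | 1          
Le Guin | 1          
Orwell  | 2          
Tolkien | 0          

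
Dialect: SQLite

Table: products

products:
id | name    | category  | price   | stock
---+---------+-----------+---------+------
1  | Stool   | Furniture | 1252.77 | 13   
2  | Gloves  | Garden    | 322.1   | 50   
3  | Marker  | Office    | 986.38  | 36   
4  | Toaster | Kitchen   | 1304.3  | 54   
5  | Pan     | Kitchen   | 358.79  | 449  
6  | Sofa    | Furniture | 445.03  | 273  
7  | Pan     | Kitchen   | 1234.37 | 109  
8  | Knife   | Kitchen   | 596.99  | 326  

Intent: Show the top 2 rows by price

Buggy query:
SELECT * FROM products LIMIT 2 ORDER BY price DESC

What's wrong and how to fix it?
Bug: ORDER BY cannot follow LIMIT; LIMIT is the final clause

Fix: Sort with ORDER BY, then apply LIMIT

Corrected query:
SELECT * FROM products ORDER BY price DESC LIMIT 2

Result:
id | name    | category  | price   | stock
---+---------+-----------+---------+------
4  | Toaster | Kitchen   | 1304.3  | 54   
1  | Stool   | Furniture | 1252.77 | 13   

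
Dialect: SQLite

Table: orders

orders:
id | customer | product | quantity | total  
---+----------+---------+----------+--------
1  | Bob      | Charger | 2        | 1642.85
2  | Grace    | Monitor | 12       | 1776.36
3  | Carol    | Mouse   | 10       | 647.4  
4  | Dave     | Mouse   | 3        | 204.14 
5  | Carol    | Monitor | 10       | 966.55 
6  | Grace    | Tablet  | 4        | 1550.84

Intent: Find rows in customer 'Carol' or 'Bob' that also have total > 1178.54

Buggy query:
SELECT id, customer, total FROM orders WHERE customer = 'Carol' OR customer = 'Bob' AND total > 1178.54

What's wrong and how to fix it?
Bug: Without parentheses, AND is evaluated before OR, so the total filter only applies to the 'Bob' branch

Fix: Group the OR with parentheses (or use IN), then AND the threshold

Corrected query:
SELECT id, customer, total FROM orders WHERE (customer = 'Carol' OR customer = 'Bob') AND total > 1178.54

Result:
id | customer | total  
---+----------+--------
1  | Bob      | 1642.85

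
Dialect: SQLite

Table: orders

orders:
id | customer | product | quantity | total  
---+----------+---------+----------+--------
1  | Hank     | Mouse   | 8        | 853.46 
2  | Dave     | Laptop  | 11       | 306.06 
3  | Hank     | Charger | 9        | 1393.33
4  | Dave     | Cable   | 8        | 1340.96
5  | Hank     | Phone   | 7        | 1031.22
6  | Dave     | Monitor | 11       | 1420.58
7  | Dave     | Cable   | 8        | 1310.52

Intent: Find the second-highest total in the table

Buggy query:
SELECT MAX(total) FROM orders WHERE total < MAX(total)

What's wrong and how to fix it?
Bug: MAX(total) on the right of the comparison is an aggregate-in-WHERE error

Fix: Compute the overall MAX in a subquery, then take MAX of rows below it

Corrected query:
SELECT MAX(total) FROM orders WHERE total < (SELECT MAX(total) FROM orders)

Result:
MAX(total)
----------
1393.33   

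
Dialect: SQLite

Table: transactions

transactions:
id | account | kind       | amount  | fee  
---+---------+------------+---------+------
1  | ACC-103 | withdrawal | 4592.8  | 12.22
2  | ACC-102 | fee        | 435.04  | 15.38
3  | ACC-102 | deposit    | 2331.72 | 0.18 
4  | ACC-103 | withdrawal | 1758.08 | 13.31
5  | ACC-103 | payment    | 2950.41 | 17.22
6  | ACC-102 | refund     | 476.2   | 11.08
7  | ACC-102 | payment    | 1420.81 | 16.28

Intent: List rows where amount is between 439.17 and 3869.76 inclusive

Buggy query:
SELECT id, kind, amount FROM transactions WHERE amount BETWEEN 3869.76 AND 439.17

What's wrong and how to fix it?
Bug: The bounds are reversed; BETWEEN a AND b requires a <= b to match anything

Fix: Swap the bounds so the smaller value comes first

Corrected query:
SELECT id, kind, amount FROM transactions WHERE amount BETWEEN 439.17 AND 3869.76

Result:
id | kind       | amount 
---+------------+--------
3  | deposit    | 2331.72
4  | withdrawal | 1758.08
5  | payment    | 2950.41
6  | refund     | 476.2  
7  | payment    | 1420.81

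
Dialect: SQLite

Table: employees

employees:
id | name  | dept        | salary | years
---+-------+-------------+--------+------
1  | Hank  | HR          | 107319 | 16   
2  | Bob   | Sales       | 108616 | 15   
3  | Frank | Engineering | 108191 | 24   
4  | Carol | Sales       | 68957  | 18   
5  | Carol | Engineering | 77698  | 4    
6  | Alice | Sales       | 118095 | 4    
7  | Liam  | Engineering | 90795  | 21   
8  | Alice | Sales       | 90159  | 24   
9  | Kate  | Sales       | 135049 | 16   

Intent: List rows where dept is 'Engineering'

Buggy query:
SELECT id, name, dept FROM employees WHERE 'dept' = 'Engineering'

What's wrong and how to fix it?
Bug: 'dept' in single quotes is a string literal, not the column; the comparison is literal-vs-literal and never true

Fix: Remove the quotes around the column name (or use double quotes for an identifier)

Corrected query:
SELECT id, name, dept FROM employees WHERE dept = 'Engineering'

Result:
id | name  | dept       
---+-------+------------
3  | Frank | Engineering
5  | Carol | Engineering
7  | Liam  | Engineering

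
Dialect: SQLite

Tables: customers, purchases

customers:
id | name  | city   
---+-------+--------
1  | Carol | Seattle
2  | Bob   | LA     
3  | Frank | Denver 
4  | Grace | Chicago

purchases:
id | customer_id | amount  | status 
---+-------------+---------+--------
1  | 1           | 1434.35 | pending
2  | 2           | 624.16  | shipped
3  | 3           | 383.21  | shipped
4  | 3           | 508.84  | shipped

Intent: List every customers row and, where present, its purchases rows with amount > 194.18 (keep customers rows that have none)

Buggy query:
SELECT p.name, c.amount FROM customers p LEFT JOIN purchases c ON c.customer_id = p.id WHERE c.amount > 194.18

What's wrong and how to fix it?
Bug: A WHERE condition on the right-hand table after LEFT JOIN drops unmatched parents

Fix: Move the right-table condition into the ON clause so unmatched parents are kept

Corrected query:
SELECT p.name, c.amount FROM customers p LEFT JOIN purchases c ON c.customer_id = p.id AND c.amount > 194.18

Result:
name  | amount 
------+--------
Carol | 1434.35
Bob   | 624.16 
Frank | 383.21 
Frank | 508.84 
Grace | NULL   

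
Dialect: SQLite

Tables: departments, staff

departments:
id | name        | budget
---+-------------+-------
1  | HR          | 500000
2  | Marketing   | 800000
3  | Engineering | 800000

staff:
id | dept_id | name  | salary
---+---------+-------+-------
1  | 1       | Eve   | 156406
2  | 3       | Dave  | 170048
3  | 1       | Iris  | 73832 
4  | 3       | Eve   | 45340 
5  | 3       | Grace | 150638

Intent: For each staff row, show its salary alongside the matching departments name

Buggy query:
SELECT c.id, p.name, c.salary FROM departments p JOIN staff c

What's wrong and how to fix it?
Bug: JOIN with no ON clause produces a cartesian product; every staff row pairs with every departments row

Fix: Specify the join condition linking the foreign key to the parent id

Corrected query:
SELECT c.id, p.name, c.salary FROM departments p JOIN staff c ON c.dept_id = p.id

Result:
id | name        | salary
---+-------------+-------
1  | HR          | 156406
2  | Engineering | 170048
3  | HR          | 73832 
4  | Engineering | 45340 
5  | Engineering | 150638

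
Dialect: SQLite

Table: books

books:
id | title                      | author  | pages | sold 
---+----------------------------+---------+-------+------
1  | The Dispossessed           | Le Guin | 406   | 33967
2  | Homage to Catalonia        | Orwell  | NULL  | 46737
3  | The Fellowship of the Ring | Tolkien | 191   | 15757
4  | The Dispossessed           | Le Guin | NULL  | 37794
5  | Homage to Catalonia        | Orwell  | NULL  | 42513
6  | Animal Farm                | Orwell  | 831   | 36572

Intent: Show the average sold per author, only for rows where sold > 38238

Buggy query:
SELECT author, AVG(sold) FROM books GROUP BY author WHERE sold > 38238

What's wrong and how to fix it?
Bug: WHERE cannot follow GROUP BY

Fix: Place WHERE between FROM and GROUP BY

Corrected query:
SELECT author, AVG(sold) FROM books WHERE sold > 38238 GROUP BY author

Result:
author | AVG(sold)
-------+----------
Orwell | 44625    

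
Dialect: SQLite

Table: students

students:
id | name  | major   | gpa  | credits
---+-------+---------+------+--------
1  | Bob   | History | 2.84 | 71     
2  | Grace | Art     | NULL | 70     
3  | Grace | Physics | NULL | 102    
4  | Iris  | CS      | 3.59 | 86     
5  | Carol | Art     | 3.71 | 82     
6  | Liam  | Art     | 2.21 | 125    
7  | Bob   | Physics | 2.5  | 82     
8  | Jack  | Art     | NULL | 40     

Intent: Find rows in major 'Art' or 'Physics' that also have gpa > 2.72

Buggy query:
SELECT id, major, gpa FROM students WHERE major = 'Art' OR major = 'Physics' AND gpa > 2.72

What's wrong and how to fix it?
Bug: AND binds tighter than OR, so this parses as major = 'Art' OR (major = 'Physics' AND gpa > 2.72)

Fix: Add parentheses around the OR so the AND applies to both alternatives

Corrected query:
SELECT id, major, gpa FROM students WHERE (major = 'Art' OR major = 'Physics') AND gpa > 2.72

Result:
id | major | gpa 
---+-------+-----
5  | Art   | 3.71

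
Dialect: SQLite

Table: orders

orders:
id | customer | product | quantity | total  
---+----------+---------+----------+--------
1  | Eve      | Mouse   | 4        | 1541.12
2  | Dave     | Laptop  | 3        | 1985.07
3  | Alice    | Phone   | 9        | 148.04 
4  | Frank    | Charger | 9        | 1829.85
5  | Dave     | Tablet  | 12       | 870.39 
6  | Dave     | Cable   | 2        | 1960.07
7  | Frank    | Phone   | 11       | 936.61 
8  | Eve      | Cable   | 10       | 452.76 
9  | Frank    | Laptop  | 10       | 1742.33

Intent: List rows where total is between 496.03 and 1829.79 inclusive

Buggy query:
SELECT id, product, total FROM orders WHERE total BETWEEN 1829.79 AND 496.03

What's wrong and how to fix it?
Bug: The bounds are reversed; BETWEEN a AND b requires a <= b to match anything

Fix: Write BETWEEN 496.03 AND 1829.79

Corrected query:
SELECT id, product, total FROM orders WHERE total BETWEEN 496.03 AND 1829.79

Result:
id | product | total  
---+---------+--------
1  | Mouse   | 1541.12
5  | Tablet  | 870.39 
7  | Phone   | 936.61 
9  | Laptop  | 1742.33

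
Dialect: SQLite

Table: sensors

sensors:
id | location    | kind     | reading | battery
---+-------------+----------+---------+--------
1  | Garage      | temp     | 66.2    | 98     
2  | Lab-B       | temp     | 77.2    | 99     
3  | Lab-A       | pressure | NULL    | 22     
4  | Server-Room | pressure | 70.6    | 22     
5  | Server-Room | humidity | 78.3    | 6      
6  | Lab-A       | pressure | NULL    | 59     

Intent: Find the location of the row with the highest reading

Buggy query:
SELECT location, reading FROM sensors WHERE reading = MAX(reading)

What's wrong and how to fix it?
Bug: MAX(reading) is an aggregate and cannot be used directly in WHERE

Fix: Wrap MAX in a scalar subquery so WHERE compares against a single value

Corrected query:
SELECT location, reading FROM sensors WHERE reading = (SELECT MAX(reading) FROM sensors)

Result:
location    | reading
------------+--------
Server-Room | 78.3   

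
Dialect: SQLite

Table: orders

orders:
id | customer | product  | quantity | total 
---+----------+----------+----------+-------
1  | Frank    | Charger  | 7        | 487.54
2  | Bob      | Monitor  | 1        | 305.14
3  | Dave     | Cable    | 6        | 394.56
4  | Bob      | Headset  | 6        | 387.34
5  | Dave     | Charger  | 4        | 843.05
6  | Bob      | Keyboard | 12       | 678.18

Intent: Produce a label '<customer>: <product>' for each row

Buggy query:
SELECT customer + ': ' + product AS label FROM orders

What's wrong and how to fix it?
Bug: '+' is numeric addition; on text columns SQLite converts them to 0 instead of concatenating

Fix: Use the || operator for string concatenation

Corrected query:
SELECT customer || ': ' || product AS label FROM orders

Result:
label         
--------------
Frank: Charger
Bob: Monitor  
Dave: Cable   
Bob: Headset  
Dave: Charger 
Bob: Keyboard 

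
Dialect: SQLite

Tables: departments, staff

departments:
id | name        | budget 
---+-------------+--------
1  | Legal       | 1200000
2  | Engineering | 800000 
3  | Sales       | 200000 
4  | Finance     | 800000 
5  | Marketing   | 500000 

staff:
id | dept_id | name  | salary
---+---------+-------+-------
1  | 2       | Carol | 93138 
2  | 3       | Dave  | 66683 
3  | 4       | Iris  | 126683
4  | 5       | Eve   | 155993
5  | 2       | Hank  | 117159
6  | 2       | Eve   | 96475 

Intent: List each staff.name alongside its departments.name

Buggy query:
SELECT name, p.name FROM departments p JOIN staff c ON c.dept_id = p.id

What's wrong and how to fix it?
Bug: Both tables have a 'name' column; the unqualified reference is ambiguous

Fix: Prefix ambiguous columns with the table alias

Corrected query:
SELECT c.name, p.name FROM departments p JOIN staff c ON c.dept_id = p.id

Result:
name  | name       
------+------------
Carol | Engineering
Dave  | Sales      
Iris  | Finance    
Eve   | Marketing  
Hank  | Engineering
Eve   | Engineering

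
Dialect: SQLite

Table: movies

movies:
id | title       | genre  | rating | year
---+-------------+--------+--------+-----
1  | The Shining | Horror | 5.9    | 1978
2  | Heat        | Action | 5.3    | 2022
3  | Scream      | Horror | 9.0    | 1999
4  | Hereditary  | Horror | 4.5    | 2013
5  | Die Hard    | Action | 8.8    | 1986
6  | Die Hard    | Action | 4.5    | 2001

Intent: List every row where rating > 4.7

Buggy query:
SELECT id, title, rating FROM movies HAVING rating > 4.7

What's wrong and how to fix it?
Bug: HAVING filters the output of aggregation, but this query has no GROUP BY and no aggregate functions, so SQLite rejects it (HAVING clause on a non-aggregate query); the condition here is per row

Fix: Replace HAVING with WHERE since the condition applies to individual rows

Corrected query:
SELECT id, title, rating FROM movies WHERE rating > 4.7

Result:
id | title       | rating
---+-------------+-------
1  | The Shining | 5.9   
2  | Heat        | 5.3   
3  | Scream      | 9     
5  | Die Hard    | 8.8   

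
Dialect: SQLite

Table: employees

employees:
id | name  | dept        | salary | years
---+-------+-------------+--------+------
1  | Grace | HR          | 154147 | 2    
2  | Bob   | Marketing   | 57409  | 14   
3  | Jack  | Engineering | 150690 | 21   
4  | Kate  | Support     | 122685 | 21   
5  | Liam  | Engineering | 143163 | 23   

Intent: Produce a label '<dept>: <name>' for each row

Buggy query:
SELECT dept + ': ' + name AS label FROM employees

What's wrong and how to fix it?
Bug: '+' is numeric addition; on text columns SQLite converts them to 0 instead of concatenating

Fix: Replace + with || to concatenate text

Corrected query:
SELECT dept || ': ' || name AS label FROM employees

Result:
label            
-----------------
HR: Grace        
Marketing: Bob   
Engineering: Jack
Support: Kate    
Engineering: Liam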